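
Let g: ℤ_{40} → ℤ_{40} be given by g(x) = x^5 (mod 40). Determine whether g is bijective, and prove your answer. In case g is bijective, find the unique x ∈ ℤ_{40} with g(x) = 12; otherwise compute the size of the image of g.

g(0) = 0^5 = 0.
g(10): Repeated squaring mod 40: 10^1 ≡ 10, 10^2 ≡ 10² = 100 ≡ 20, 10^4 ≡ 20² = 400 ≡ 0. Since 5 = 4 + 1, 10^5 ≡ 0·10: 0·10 = 0. So 10^5 ≡ 0 (mod 40).
So g(0) = g(10) = 0 while 0 ≠ 10, thus g is not injective, hence not bijective.
Since g is not bijective, we determine |image(g)|. Computing x^5 mod 40 for each x (by repeated squaring, reducing mod 40 at every step), the values g(0), g(1), …, g(39) are: 0, 1, 32, 3, 24, 5, 16, 7, 8, 9, 0, 11, 32, 13, 24, 15, 16, 17, 8, 19, 0, 21, 32, 23, 24, 25, 16, 27, 8, 29, 0, 31, 32, 33, 24, 35, 16, 37, 8, 39.
The distinct values are {0, 1, 3, 5, 7, 8, 9, 11, 13, 15, 16, 17, 19, 21, 23, 24, 25, 27, 29, 31, 32, 33, 35, 37, 39}; there are 25 of them.

25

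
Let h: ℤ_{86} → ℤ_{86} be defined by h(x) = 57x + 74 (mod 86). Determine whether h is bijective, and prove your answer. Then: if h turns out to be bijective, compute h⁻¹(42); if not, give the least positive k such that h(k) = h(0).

If h(u) = h(v), then 57u ≡ 57v (mod 86). Because gcd(57, 86) = 1, we may cancel 57 to get u ≡ v (mod 86).
We now compute 57⁻¹ mod 86 explicitly. Euclid's algorithm: 86 = 1·57 + 29, 57 = 1·29 + 28, 29 = 1·28 + 1; back-substituting gives 1 = 83·57 − 55·86, so 57⁻¹ ≡ 83 (mod 86).
Then y ↦ 83(y − 74) is a two-sided inverse to h, so every y ∈ ℤ_{86} has a preimage.
Thus h is bijective.
Since h is bijective, we find h⁻¹(42): we need 57x ≡ 42 − 74 ≡ 54 (mod 86). Using 57⁻¹ = 83: x ≡ 83·54 = 4482 = 52·86 + 10, so x = 10.
Check: h(10) = 57·10 + 74 = 644 = 7·86 + 42 ≡ 42 (mod 86).

10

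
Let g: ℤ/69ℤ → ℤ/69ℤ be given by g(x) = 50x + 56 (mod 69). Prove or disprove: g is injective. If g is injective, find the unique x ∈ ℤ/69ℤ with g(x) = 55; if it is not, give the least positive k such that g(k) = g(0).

Recall: injectivity means: for all a, b in the domain, g(a) = g(b) implies a = b.
Suppose g(a) = g(b) in ℤ/69ℤ. Then 50a + 56 ≡ 50b + 56 (mod 69), therefore 50(a − b) ≡ 0 (mod 69).
Since gcd(50, 69) = 1, 50 is invertible modulo 69, so a − b ≡ 0 (mod 69), i.e. a = b.
Hence g is injective.
We now compute 50⁻¹ mod 69 explicitly. Euclid's algorithm: 69 = 1·50 + 19, 50 = 2·19 + 12, 19 = 1·12 + 7, 12 = 1·7 + 5, 7 = 1·5 + 2, 5 = 2·2 + 1; back-substituting gives 1 = 29·50 − 21·69, so 50⁻¹ ≡ 29 (mod 69).
Since g is injective, we compute g⁻¹(55): solve 50x + 56 ≡ 55 (mod 69), i.e. 50x ≡ 68 (mod 69).
Multiplying by 50⁻¹ = 29 gives x ≡ 29·68 = 1972 = 28·69 + 40 ≡ 40 (mod 69).
Check: g(40) = 50·40 + 56 = 2056 = 29·69 + 55 ≡ 55 (mod 69).

40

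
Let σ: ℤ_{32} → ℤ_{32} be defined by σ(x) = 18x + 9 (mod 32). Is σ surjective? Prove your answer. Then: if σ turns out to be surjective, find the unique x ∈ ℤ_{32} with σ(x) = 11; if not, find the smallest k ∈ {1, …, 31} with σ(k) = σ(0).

Since gcd(18, 32) = 2, we have 18x ≡ 0 (mod 2) for all x, so σ(x) ≡ 1 (mod 2).
But 0 ≢ 1 (mod 2), so 0 ∈ ℤ_{32} has no preimage. So σ is not surjective.
Since σ is not surjective, we find the least positive k with σ(k) = σ(0): this means 18k ≡ 0 (mod 32), i.e. 32 ∣ 18k. Since gcd(18, 32) = 2, dividing through by 2 this holds exactly when 16 ∣ 9k, and as gcd(9, 16) = 1, exactly when 16 ∣ k.
The smallest positive such k is 16.

16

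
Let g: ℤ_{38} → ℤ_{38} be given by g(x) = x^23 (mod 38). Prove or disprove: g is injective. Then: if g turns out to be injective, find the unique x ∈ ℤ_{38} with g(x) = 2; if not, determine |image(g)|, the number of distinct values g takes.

Computing x^23 mod 38 for each x (by repeated squaring, reducing mod 38 at every step), the values g(0), g(1), …, g(37) are: 0, 1, 32, 15, 36, 9, 24, 11, 12, 35, 22, 7, 8, 33, 10, 21, 4, 25, 18, 19, 20, 13, 34, 17, 28, 5, 30, 31, 16, 3, 26, 27, 14, 29, 2, 23, 6, 37.
Every element of ℤ_{38} appears exactly once in this list, so g is a bijection, and in particular injective.
Since g is injective, we read off the preimage of 2 from the same table: g(34) = 2, so g⁻¹(2) = 34.

34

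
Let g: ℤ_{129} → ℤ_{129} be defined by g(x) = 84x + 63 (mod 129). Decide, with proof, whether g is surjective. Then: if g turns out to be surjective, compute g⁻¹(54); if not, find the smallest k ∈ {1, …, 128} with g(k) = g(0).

43

Recall that g is surjective if every y in the codomain equals g(x) for some x in the domain.
Since gcd(84, 129) = 3, we have 84x ≡ 0 (mod 3) for all x, so g(x) ≡ 0 (mod 3).
But 1 ≢ 0 (mod 3), so 1 ∈ ℤ_{129} has no preimage. Hence g is not surjective.
Since g is not surjective, we find the least positive k with g(k) = g(0): this means 84k ≡ 0 (mod 129), i.e. 129 ∣ 84k. Since gcd(84, 129) = 3, dividing through by 3 this holds exactly when 43 ∣ 28k, and as gcd(28, 43) = 1, exactly when 43 ∣ k.
The smallest positive such k is 43.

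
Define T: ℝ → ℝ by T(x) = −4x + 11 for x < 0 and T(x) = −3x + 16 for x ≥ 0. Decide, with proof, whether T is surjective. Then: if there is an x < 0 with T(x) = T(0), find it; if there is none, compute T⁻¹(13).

-5/4

Both pieces are strictly decreasing (slopes −4 and −3), so each is injective on its own interval.
The left piece maps (−∞, 0) onto (11, ∞); the right piece maps [0, ∞) onto (−∞, 16].
The union (11, ∞) ∪ (−∞, 16] covers ℝ, so T is surjective.
For the follow-up: the images overlap, so an x < 0 with T(x) = T(0) exists. T(0) = 16; solving −4x + 11 = 16 for x < 0 gives x = (16 − 11)/(−4) = −5/4.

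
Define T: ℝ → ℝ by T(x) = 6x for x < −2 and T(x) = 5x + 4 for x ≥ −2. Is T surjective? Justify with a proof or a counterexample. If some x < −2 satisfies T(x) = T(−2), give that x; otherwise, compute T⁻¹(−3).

Both pieces are strictly increasing (slopes 6 and 5), so each is injective on its own interval.
The left piece maps (−∞, −2) onto (−∞, −12); the right piece maps [−2, ∞) onto [−6, ∞).
The union (−∞, −12) ∪ [−6, ∞) omits the interval between −12 and −6; in particular −12 has no preimage. So T is not surjective.
Because the two images are disjoint, no x < −2 has T(x) = T(−2), so we compute T⁻¹(−3): −3 lies in [−6, ∞), so solve 5x + 4 = −3: x = (−3 − 4)/5 = −7/5.

-7/5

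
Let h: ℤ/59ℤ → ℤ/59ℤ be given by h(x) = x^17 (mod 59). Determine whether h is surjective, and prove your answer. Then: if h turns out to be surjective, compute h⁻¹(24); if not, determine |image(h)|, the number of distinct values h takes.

Since 59 is prime, the nonzero elements of ℤ/59ℤ form a cyclic group of order 58.
As gcd(17, 58) = 1, raising to the 17th power is a bijection on this group: if s^17 ≡ t^17 then (st^{−1})^17 = 1, and the only element of order dividing gcd(17, 58) = 1 is 1, so s = t.
With h(0) = 0 this makes h injective on all of ℤ/59ℤ, hence bijective (finite equal-size domain and codomain). In particular h is surjective.
Since h is surjective, we find the preimage of 24. The inverse of x ↦ x^17 on (ℤ/59ℤ)^× is x ↦ x^41, because 17·41 = 697 = 12·58 + 1 ≡ 1 (mod 58) and x^{58} = 1 for x ≠ 0 (Fermat). So h⁻¹(24) = 24^41 mod 59.
Repeated squaring mod 59: 24^1 ≡ 24, 24^2 ≡ 24² = 576 ≡ 45, 24^4 ≡ 45² = 2025 ≡ 19, 24^8 ≡ 19² = 361 ≡ 7, 24^16 ≡ 7² = 49, 24^32 ≡ 49² = 2401 ≡ 41. Since 41 = 32 + 8 + 1, 24^41 ≡ 41·7·24: 41·7 = 287 ≡ 51, then 51·24 = 1224 ≡ 44. So 24^41 ≡ 44 (mod 59).
Hence h⁻¹(24) = 44.

44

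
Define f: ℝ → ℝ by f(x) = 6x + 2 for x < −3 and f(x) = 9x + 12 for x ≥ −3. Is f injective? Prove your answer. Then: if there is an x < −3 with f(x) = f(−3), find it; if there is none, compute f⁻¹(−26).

-14/3

Both pieces are strictly increasing (slopes 6 and 9), so each is injective on its own interval.
The left piece maps (−∞, −3) onto (−∞, −16); the right piece maps [−3, ∞) onto [−15, ∞).
These images are disjoint, so no value is attained by both pieces. Thus f is injective.
Because the two images are disjoint, no x < −3 has f(x) = f(−3), so we compute f⁻¹(−26): −26 lies in (−∞, −16), so solve 6x + 2 = −26: x = (−26 − 2)/6 = −14/3.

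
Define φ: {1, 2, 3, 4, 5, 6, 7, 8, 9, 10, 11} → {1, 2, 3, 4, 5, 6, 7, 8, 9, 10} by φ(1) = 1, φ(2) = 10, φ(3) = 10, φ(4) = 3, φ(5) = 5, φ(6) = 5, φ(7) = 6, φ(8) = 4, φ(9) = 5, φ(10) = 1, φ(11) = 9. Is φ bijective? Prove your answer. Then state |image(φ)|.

7

φ(2) = 10 = φ(3) with 2 ≠ 3, so φ is not injective, hence not bijective.
The image of φ is {1, 3, 4, 5, 6, 9, 10}, which has 7 elements.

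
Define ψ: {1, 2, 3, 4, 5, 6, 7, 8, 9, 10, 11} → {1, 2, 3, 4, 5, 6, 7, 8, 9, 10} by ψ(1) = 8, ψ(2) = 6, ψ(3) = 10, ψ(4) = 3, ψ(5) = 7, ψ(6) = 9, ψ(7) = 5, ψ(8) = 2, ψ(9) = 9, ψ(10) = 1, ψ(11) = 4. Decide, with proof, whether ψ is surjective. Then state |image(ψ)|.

Every element of the codomain has a preimage: 1 = ψ(10), 2 = ψ(8), 3 = ψ(4), 4 = ψ(11), 5 = ψ(7), 6 = ψ(2), 7 = ψ(5), 8 = ψ(1), 9 = ψ(6), 10 = ψ(3).
So ψ is surjective.
The image of ψ is {1, 2, 3, 4, 5, 6, 7, 8, 9, 10}, which has 10 elements.

10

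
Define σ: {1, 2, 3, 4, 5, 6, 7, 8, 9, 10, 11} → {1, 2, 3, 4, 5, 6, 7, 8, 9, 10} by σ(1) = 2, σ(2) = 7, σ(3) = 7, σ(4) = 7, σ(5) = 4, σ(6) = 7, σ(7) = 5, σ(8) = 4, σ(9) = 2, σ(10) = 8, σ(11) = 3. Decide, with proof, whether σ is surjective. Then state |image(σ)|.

No element maps to 1, so σ is not surjective.
The image of σ is {2, 3, 4, 5, 7, 8}, which has 6 elements.

6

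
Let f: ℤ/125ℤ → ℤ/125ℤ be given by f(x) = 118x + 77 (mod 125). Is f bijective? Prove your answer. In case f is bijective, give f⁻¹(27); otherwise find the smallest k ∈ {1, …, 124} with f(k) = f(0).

25

If f(a) = f(b), then 118a ≡ 118b (mod 125). Because gcd(118, 125) = 1, we may cancel 118 to get a ≡ b (mod 125).
We now compute 118⁻¹ mod 125 explicitly. Euclid's algorithm: 125 = 1·118 + 7, 118 = 16·7 + 6, 7 = 1·6 + 1; back-substituting gives 1 = 107·118 − 101·125, so 118⁻¹ ≡ 107 (mod 125).
For any y ∈ ℤ/125ℤ, x = 107(y − 77) mod 125 satisfies f(x) = 118·107(y − 77) + 77 ≡ y (since 118·107 ≡ 1 mod 125). So every y has a preimage.
Hence f is bijective.
Since f is bijective, we find f⁻¹(27): we need 118x ≡ 27 − 77 ≡ 75 (mod 125). Using 118⁻¹ = 107: x ≡ 107·75 = 8025 = 64·125 + 25, so x = 25.
Check: f(25) = 118·25 + 77 = 3027 = 24·125 + 27 ≡ 27 (mod 125).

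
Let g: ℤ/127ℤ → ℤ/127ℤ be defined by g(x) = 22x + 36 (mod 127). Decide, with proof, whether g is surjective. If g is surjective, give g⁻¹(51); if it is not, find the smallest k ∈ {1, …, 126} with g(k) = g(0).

Recall: surjectivity means every element of the codomain has a preimage under g.
Since gcd(22, 127) = 1, 22 is invertible modulo 127. Euclid's algorithm: 127 = 5·22 + 17, 22 = 1·17 + 5, 17 = 3·5 + 2, 5 = 2·2 + 1; back-substituting gives 1 = 52·22 − 9·127, so 22⁻¹ ≡ 52 (mod 127).
Then y ↦ 52(y − 36) is a two-sided inverse to g, so every y ∈ ℤ/127ℤ has a preimage.
Therefore g is surjective.
Since g is surjective, we find g⁻¹(51): we need 22x ≡ 51 − 36 ≡ 15 (mod 127). Using 22⁻¹ = 52: x ≡ 52·15 = 780 = 6·127 + 18, so x = 18.
Check: g(18) = 22·18 + 36 = 432 = 3·127 + 51 ≡ 51 (mod 127).

18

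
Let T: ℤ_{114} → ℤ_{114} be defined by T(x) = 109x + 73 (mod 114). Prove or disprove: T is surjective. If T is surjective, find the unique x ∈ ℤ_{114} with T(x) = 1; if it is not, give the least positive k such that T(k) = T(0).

60

Since gcd(109, 114) = 1, 109 is invertible modulo 114. Euclid's algorithm: 114 = 1·109 + 5, 109 = 21·5 + 4, 5 = 1·4 + 1; back-substituting gives 1 = 91·109 − 87·114, so 109⁻¹ ≡ 91 (mod 114).
For any y ∈ ℤ_{114}, x = 91(y − 73) mod 114 satisfies T(x) = 109·91(y − 73) + 73 ≡ y (since 109·91 ≡ 1 mod 114). So every y has a preimage.
So T is surjective.
Since T is surjective, we compute T⁻¹(1): solve 109x + 73 ≡ 1 (mod 114), i.e. 109x ≡ 42 (mod 114).
Multiplying by 109⁻¹ = 91 gives x ≡ 91·42 = 3822 = 33·114 + 60 ≡ 60 (mod 114).
Check: T(60) = 109·60 + 73 = 6613 = 58·114 + 1 ≡ 1 (mod 114).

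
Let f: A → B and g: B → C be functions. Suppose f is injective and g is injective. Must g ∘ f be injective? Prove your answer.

injective

Suppose (g ∘ f)(a) = (g ∘ f)(b), i.e. g(f(a)) = g(f(b)).
Since g is injective, f(a) = f(b). Since f is injective, a = b. Therefore g ∘ f is injective.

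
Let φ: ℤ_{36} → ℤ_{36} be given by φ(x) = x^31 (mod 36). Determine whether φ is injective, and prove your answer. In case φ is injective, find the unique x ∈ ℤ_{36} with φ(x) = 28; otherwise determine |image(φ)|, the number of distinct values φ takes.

21

φ(0) = 0^31 = 0.
φ(6): Repeated squaring mod 36: 6^1 ≡ 6, 6^2 ≡ 6² = 36 ≡ 0, 6^4 ≡ 0² = 0, 6^8 ≡ 0² = 0, 6^16 ≡ 0² = 0. Since 31 = 16 + 8 + 4 + 2 + 1, 6^31 ≡ 0·0·0·0·6: 0·0 = 0, then 0·0 = 0, then 0·0 = 0, then 0·6 = 0. So 6^31 ≡ 0 (mod 36).
So φ(0) = φ(6) = 0 while 0 ≠ 6, thus φ is not injective.
Since φ is not injective, we determine |image(φ)|. Computing x^31 mod 36 for each x (by repeated squaring, reducing mod 36 at every step), the values φ(0), φ(1), …, φ(35) are: 0, 1, 20, 27, 4, 5, 0, 7, 8, 9, 28, 11, 0, 13, 32, 27, 16, 17, 0, 19, 20, 9, 4, 23, 0, 25, 8, 27, 28, 29, 0, 31, 32, 9, 16, 35.
The distinct values are {0, 1, 4, 5, 7, 8, 9, 11, 13, 16, 17, 19, 20, 23, 25, 27, 28, 29, 31, 32, 35}; there are 21 of them.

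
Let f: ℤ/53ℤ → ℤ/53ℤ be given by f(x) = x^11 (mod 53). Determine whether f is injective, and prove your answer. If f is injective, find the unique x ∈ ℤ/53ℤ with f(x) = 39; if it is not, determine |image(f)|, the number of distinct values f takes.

27

Since 53 is prime, the nonzero elements of ℤ/53ℤ form a cyclic group of order 52.
As gcd(11, 52) = 1, raising to the 11th power is a bijection on this group: if a^11 ≡ b^11 then (ab^{−1})^11 = 1, and the only element of order dividing gcd(11, 52) = 1 is 1, so a = b.
With f(0) = 0 this makes f injective on all of ℤ/53ℤ, hence bijective (finite equal-size domain and codomain). In particular f is injective.
Since f is injective, we find the preimage of 39. The inverse of x ↦ x^11 on (ℤ/53ℤ)^× is x ↦ x^19, because 11·19 = 209 = 4·52 + 1 ≡ 1 (mod 52) and x^{52} = 1 for x ≠ 0 (Fermat). So f⁻¹(39) = 39^19 mod 53.
Repeated squaring mod 53: 39^1 ≡ 39, 39^2 ≡ 39² = 1521 ≡ 37, 39^4 ≡ 37² = 1369 ≡ 44, 39^8 ≡ 44² = 1936 ≡ 28, 39^16 ≡ 28² = 784 ≡ 42. Since 19 = 16 + 2 + 1, 39^19 ≡ 42·37·39: 42·37 = 1554 ≡ 17, then 17·39 = 663 ≡ 27. So 39^19 ≡ 27 (mod 53).
Hence f⁻¹(39) = 27.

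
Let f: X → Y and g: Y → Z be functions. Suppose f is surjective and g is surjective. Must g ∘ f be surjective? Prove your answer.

surjective

Let c ∈ Z. Since g is surjective, there is b ∈ Y with g(b) = c. Since f is surjective, there is a ∈ X with f(a) = b.
Then (g ∘ f)(a) = g(b) = c. Therefore g ∘ f is surjective.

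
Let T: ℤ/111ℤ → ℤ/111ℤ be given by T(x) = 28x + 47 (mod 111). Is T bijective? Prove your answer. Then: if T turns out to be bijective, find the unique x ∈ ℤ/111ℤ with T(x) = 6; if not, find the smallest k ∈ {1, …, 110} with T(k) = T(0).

58

Suppose T(u) = T(v) in ℤ/111ℤ. Then 28u + 47 ≡ 28v + 47 (mod 111), so 28(u − v) ≡ 0 (mod 111).
Since gcd(28, 111) = 1, 28 is invertible modulo 111, therefore u − v ≡ 0 (mod 111), i.e. u = v.
We now compute 28⁻¹ mod 111 explicitly. Euclid's algorithm: 111 = 3·28 + 27, 28 = 1·27 + 1; back-substituting gives 1 = 4·28 − 1·111, so 28⁻¹ ≡ 4 (mod 111).
For any y ∈ ℤ/111ℤ, x = 4(y − 47) mod 111 satisfies T(x) = 28·4(y − 47) + 47 ≡ y (since 28·4 ≡ 1 mod 111). So every y has a preimage.
Therefore T is bijective.
Since T is bijective, we find T⁻¹(6): we need 28x ≡ 6 − 47 ≡ 70 (mod 111). Using 28⁻¹ = 4: x ≡ 4·70 = 280 = 2·111 + 58, so x = 58.
Check: T(58) = 28·58 + 47 = 1671 = 15·111 + 6 ≡ 6 (mod 111).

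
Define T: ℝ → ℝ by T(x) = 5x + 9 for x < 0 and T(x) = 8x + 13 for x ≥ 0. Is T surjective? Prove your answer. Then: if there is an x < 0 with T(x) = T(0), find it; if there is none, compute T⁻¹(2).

Both pieces are strictly increasing (slopes 5 and 8), so each is injective on its own interval.
The left piece maps (−∞, 0) onto (−∞, 9); the right piece maps [0, ∞) onto [13, ∞).
The union (−∞, 9) ∪ [13, ∞) omits the interval between 9 and 13; in particular 9 has no preimage. So T is not surjective.
Because the two images are disjoint, no x < 0 has T(x) = T(0), so we compute T⁻¹(2): 2 lies in (−∞, 9), so solve 5x + 9 = 2: x = (2 − 9)/5 = −7/5.

-7/5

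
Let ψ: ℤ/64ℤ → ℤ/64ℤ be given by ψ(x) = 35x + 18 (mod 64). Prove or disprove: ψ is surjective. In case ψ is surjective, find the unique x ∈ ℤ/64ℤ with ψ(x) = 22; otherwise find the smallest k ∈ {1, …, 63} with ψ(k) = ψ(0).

Since gcd(35, 64) = 1, 35 is invertible modulo 64. Euclid's algorithm: 64 = 1·35 + 29, 35 = 1·29 + 6, 29 = 4·6 + 5, 6 = 1·5 + 1; back-substituting gives 1 = 11·35 − 6·64, so 35⁻¹ ≡ 11 (mod 64).
Then y ↦ 11(y − 18) is a two-sided inverse to ψ, so every y ∈ ℤ/64ℤ has a preimage.
Hence ψ is surjective.
Since ψ is surjective, we compute ψ⁻¹(22): solve 35x + 18 ≡ 22 (mod 64), i.e. 35x ≡ 4 (mod 64).
Multiplying by 35⁻¹ = 11 gives x ≡ 11·4 = 44 ≡ 44 (mod 64).
Check: ψ(44) = 35·44 + 18 = 1558 = 24·64 + 22 ≡ 22 (mod 64).

44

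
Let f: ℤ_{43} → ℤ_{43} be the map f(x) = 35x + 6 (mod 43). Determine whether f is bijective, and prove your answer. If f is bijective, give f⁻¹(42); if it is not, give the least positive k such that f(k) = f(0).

If f(x_1) = f(x_2), then 35x_1 ≡ 35x_2 (mod 43). Because gcd(35, 43) = 1, we may cancel 35 to get x_1 ≡ x_2 (mod 43).
We now compute 35⁻¹ mod 43 explicitly. Euclid's algorithm: 43 = 1·35 + 8, 35 = 4·8 + 3, 8 = 2·3 + 2, 3 = 1·2 + 1; back-substituting gives 1 = 16·35 − 13·43, so 35⁻¹ ≡ 16 (mod 43).
For any y ∈ ℤ_{43}, x = 16(y − 6) mod 43 satisfies f(x) = 35·16(y − 6) + 6 ≡ y (since 35·16 ≡ 1 mod 43). So every y has a preimage.
Thus f is bijective.
Since f is bijective, we find f⁻¹(42): we need 35x ≡ 42 − 6 ≡ 36 (mod 43). Using 35⁻¹ = 16: x ≡ 16·36 = 576 = 13·43 + 17, so x = 17.
Check: f(17) = 35·17 + 6 = 601 = 13·43 + 42 ≡ 42 (mod 43).

17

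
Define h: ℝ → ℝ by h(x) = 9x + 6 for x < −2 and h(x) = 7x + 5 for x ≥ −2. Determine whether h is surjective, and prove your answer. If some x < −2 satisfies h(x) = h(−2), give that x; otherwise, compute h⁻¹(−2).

Both pieces are strictly increasing (slopes 9 and 7), so each is injective on its own interval.
The left piece maps (−∞, −2) onto (−∞, −12); the right piece maps [−2, ∞) onto [−9, ∞).
The union (−∞, −12) ∪ [−9, ∞) omits the interval between −12 and −9; in particular −12 has no preimage. So h is not surjective.
Because the two images are disjoint, no x < −2 has h(x) = h(−2), so we compute h⁻¹(−2): −2 lies in [−9, ∞), so solve 7x + 5 = −2: x = (−2 − 5)/7 = −1.

-1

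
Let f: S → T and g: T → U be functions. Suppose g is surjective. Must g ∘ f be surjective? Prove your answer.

No. Take S = {1}, T = U = {1, 2, 3}, f(1) = 1, and g = identity (surjective).
Then (g ∘ f)(1) = 1, and 3 ∈ U has no preimage under g ∘ f, so g ∘ f is not surjective.

not surjective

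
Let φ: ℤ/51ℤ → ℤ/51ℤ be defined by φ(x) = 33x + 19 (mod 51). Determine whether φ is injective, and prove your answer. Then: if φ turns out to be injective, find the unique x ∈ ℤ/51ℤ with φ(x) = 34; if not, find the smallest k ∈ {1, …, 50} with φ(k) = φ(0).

17

Recall: φ is injective when φ(x_1) = φ(x_2) forces x_1 = x_2.
We have gcd(33, 51) = 3 > 1. Taking x_1 = 0 and x_2 = 17: φ(0) = 19 and φ(17) = 33·17 + 19 = 580 ≡ 19 (mod 51).
So φ(0) = φ(17) while 0 ≠ 17, therefore φ is not injective.
Since φ is not injective, we find the least positive k with φ(k) = φ(0): this means 33k ≡ 0 (mod 51), i.e. 51 ∣ 33k. Since gcd(33, 51) = 3, dividing through by 3 this holds exactly when 17 ∣ 11k, and as gcd(11, 17) = 1, exactly when 17 ∣ k.
The smallest positive such k is 17.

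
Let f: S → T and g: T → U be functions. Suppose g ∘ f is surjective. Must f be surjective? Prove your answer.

No. Take S = {1, 2, 3}, T = {1, 2, 3, 4, 5}, U = {1}, f(a) = 1 for every a ∈ S, and g(b) = 1 for every b ∈ T.
Then g ∘ f is surjective onto {1}, but 5 ∈ T has no preimage under f, so f is not surjective.

not surjective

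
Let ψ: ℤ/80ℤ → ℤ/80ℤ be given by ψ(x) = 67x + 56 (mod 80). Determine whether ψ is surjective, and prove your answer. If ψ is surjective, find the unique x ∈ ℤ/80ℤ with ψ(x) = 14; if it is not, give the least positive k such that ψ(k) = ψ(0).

Since gcd(67, 80) = 1, 67 is invertible modulo 80. Euclid's algorithm: 80 = 1·67 + 13, 67 = 5·13 + 2, 13 = 6·2 + 1; back-substituting gives 1 = 43·67 − 36·80, so 67⁻¹ ≡ 43 (mod 80).
For any y ∈ ℤ/80ℤ, x = 43(y − 56) mod 80 satisfies ψ(x) = 67·43(y − 56) + 56 ≡ y (since 67·43 ≡ 1 mod 80). So every y has a preimage.
So ψ is surjective.
Since ψ is surjective, we find ψ⁻¹(14): we need 67x ≡ 14 − 56 ≡ 38 (mod 80). Using 67⁻¹ = 43: x ≡ 43·38 = 1634 = 20·80 + 34, so x = 34.
Check: ψ(34) = 67·34 + 56 = 2334 = 29·80 + 14 ≡ 14 (mod 80).

34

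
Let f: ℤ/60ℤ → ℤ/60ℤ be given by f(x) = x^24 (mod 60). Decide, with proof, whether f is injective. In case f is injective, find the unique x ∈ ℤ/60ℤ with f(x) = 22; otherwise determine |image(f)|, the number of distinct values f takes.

8

f(2): Repeated squaring mod 60: 2^1 ≡ 2, 2^2 ≡ 2² = 4, 2^4 ≡ 4² = 16, 2^8 ≡ 16² = 256 ≡ 16, 2^16 ≡ 16² = 256 ≡ 16. Since 24 = 16 + 8, 2^24 ≡ 16·16: 16·16 = 256 ≡ 16. So 2^24 ≡ 16 (mod 60).
f(4): Repeated squaring mod 60: 4^1 ≡ 4, 4^2 ≡ 4² = 16, 4^4 ≡ 16² = 256 ≡ 16, 4^8 ≡ 16² = 256 ≡ 16, 4^16 ≡ 16² = 256 ≡ 16. Since 24 = 16 + 8, 4^24 ≡ 16·16: 16·16 = 256 ≡ 16. So 4^24 ≡ 16 (mod 60).
So f(2) = f(4) = 16 while 2 ≠ 4, therefore f is not injective.
Since f is not injective, we determine |image(f)|. Computing x^24 mod 60 for each x (by repeated squaring, reducing mod 60 at every step), the values f(0), f(1), …, f(59) are: 0, 1, 16, 21, 16, 25, 36, 1, 16, 21, 40, 1, 36, 1, 16, 45, 16, 1, 36, 1, 40, 21, 16, 1, 36, 25, 16, 21, 16, 1, 0, 1, 16, 21, 16, 25, 36, 1, 16, 21, 40, 1, 36, 1, 16, 45, 16, 1, 36, 1, 40, 21, 16, 1, 36, 25, 16, 21, 16, 1.
The distinct values are {0, 1, 16, 21, 25, 36, 40, 45}; there are 8 of them.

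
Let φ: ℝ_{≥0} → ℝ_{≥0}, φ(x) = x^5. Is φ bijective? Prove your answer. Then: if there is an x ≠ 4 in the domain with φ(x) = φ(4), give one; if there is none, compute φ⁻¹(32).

On ℝ_{≥0}, x ↦ x^5 is strictly increasing (injective) and for any y ∈ ℝ_{≥0} the 5th root y^{1/5} lies in ℝ_{≥0} (surjective). So φ is bijective.
Since x ↦ x^5 is strictly increasing on ℝ_{≥0}, it is injective there, so no x ≠ 4 in the domain has φ(x) = φ(4). We therefore compute φ⁻¹(32) = 32^{1/5} = 2 (indeed 2^5 = 32).

2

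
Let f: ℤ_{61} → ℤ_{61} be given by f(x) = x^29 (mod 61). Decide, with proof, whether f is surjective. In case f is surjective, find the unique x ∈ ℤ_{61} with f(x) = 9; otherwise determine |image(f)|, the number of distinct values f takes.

Since 61 is prime, the nonzero elements of ℤ_{61} form a cyclic group of order 60.
As gcd(29, 60) = 1, raising to the 29th power is a bijection on this group: if a^29 ≡ b^29 then (ab^{−1})^29 = 1, and the only element of order dividing gcd(29, 60) = 1 is 1, so a = b.
With f(0) = 0 this makes f injective on all of ℤ_{61}, hence bijective (finite equal-size domain and codomain). In particular f is surjective.
Since f is surjective, we find the preimage of 9. The inverse of x ↦ x^29 on (ℤ_{61})^× is x ↦ x^29, because 29·29 = 841 = 14·60 + 1 ≡ 1 (mod 60) and x^{60} = 1 for x ≠ 0 (Fermat). So f⁻¹(9) = 9^29 mod 61.
Repeated squaring mod 61: 9^1 ≡ 9, 9^2 ≡ 9² = 81 ≡ 20, 9^4 ≡ 20² = 400 ≡ 34, 9^8 ≡ 34² = 1156 ≡ 58, 9^16 ≡ 58² = 3364 ≡ 9. Since 29 = 16 + 8 + 4 + 1, 9^29 ≡ 9·58·34·9: 9·58 = 522 ≡ 34, then 34·34 = 1156 ≡ 58, then 58·9 = 522 ≡ 34. So 9^29 ≡ 34 (mod 61).
Hence f⁻¹(9) = 34.

34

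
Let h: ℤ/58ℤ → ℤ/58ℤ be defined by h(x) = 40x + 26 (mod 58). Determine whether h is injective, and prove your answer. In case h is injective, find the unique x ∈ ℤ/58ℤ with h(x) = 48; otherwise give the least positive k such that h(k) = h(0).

29

We have gcd(40, 58) = 2 > 1. Taking s = 0 and t = 29: h(0) = 26 and h(29) = 40·29 + 26 = 1186 ≡ 26 (mod 58).
So h(0) = h(29) while 0 ≠ 29, thus h is not injective.
Since h is not injective, we find the least positive k with h(k) = h(0): this means 40k ≡ 0 (mod 58), i.e. 58 ∣ 40k. Since gcd(40, 58) = 2, dividing through by 2 this holds exactly when 29 ∣ 20k, and as gcd(20, 29) = 1, exactly when 29 ∣ k.
The smallest positive such k is 29.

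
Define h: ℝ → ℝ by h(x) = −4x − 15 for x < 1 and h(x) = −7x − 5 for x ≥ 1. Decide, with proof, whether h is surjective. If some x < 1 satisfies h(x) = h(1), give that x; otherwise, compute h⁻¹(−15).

-3/4

Both pieces are strictly decreasing (slopes −4 and −7), so each is injective on its own interval.
The left piece maps (−∞, 1) onto (−19, ∞); the right piece maps [1, ∞) onto (−∞, −12].
The union (−19, ∞) ∪ (−∞, −12] covers ℝ, so h is surjective.
For the follow-up: the images overlap, so an x < 1 with h(x) = h(1) exists. h(1) = −12; solving −4x − 15 = −12 for x < 1 gives x = (−12 + 15)/(−4) = −3/4.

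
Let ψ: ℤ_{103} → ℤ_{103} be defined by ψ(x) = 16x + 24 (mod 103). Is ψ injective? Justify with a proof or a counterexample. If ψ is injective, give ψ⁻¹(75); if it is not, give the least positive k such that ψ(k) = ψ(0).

74

If ψ(x_1) = ψ(x_2), then 16x_1 ≡ 16x_2 (mod 103). Because gcd(16, 103) = 1, we may cancel 16 to get x_1 ≡ x_2 (mod 103).
So ψ is injective.
We now compute 16⁻¹ mod 103 explicitly. Euclid's algorithm: 103 = 6·16 + 7, 16 = 2·7 + 2, 7 = 3·2 + 1; back-substituting gives 1 = 58·16 − 9·103, so 16⁻¹ ≡ 58 (mod 103).
Since ψ is injective, we find ψ⁻¹(75): we need 16x ≡ 75 − 24 ≡ 51 (mod 103). Using 16⁻¹ = 58: x ≡ 58·51 = 2958 = 28·103 + 74, so x = 74.
Check: ψ(74) = 16·74 + 24 = 1208 = 11·103 + 75 ≡ 75 (mod 103).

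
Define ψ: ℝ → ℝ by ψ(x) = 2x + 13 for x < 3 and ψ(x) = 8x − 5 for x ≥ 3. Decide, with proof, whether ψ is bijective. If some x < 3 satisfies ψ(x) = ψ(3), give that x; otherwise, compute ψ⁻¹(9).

-2

Both pieces are strictly increasing (slopes 2 and 8), so each is injective on its own interval.
The left piece maps (−∞, 3) onto (−∞, 19); the right piece maps [3, ∞) onto [19, ∞).
Since 19 = 19, the images partition ℝ: ψ is injective and surjective, hence bijective.
Because the two images are disjoint, no x < 3 has ψ(x) = ψ(3), so we compute ψ⁻¹(9): 9 lies in (−∞, 19), so solve 2x + 13 = 9: x = (9 − 13)/2 = −2.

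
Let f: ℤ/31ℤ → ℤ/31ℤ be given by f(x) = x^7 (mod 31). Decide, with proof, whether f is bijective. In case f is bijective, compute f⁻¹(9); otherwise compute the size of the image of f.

18

Since 31 is prime, the nonzero elements of ℤ/31ℤ form a cyclic group of order 30.
As gcd(7, 30) = 1, raising to the 7th power is a bijection on this group: if u^7 ≡ v^7 then (uv^{−1})^7 = 1, and the only element of order dividing gcd(7, 30) = 1 is 1, so u = v.
With f(0) = 0 this makes f injective on all of ℤ/31ℤ, hence bijective (finite equal-size domain and codomain). In particular f is bijective.
Since f is bijective, we find the preimage of 9. The inverse of x ↦ x^7 on (ℤ/31ℤ)^× is x ↦ x^13, because 7·13 = 91 = 3·30 + 1 ≡ 1 (mod 30) and x^{30} = 1 for x ≠ 0 (Fermat). So f⁻¹(9) = 9^13 mod 31.
Repeated squaring mod 31: 9^1 ≡ 9, 9^2 ≡ 9² = 81 ≡ 19, 9^4 ≡ 19² = 361 ≡ 20, 9^8 ≡ 20² = 400 ≡ 28. Since 13 = 8 + 4 + 1, 9^13 ≡ 28·20·9: 28·20 = 560 ≡ 2, then 2·9 = 18. So 9^13 ≡ 18 (mod 31).
Hence f⁻¹(9) = 18.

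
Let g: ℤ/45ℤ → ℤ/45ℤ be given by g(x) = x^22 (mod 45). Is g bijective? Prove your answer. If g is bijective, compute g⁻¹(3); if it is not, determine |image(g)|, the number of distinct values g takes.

12

g(2): Repeated squaring mod 45: 2^1 ≡ 2, 2^2 ≡ 2² = 4, 2^4 ≡ 4² = 16, 2^8 ≡ 16² = 256 ≡ 31, 2^16 ≡ 31² = 961 ≡ 16. Since 22 = 16 + 4 + 2, 2^22 ≡ 16·16·4: 16·16 = 256 ≡ 31, then 31·4 = 124 ≡ 34. So 2^22 ≡ 34 (mod 45).
g(7): Repeated squaring mod 45: 7^1 ≡ 7, 7^2 ≡ 7² = 49 ≡ 4, 7^4 ≡ 4² = 16, 7^8 ≡ 16² = 256 ≡ 31, 7^16 ≡ 31² = 961 ≡ 16. Since 22 = 16 + 4 + 2, 7^22 ≡ 16·16·4: 16·16 = 256 ≡ 31, then 31·4 = 124 ≡ 34. So 7^22 ≡ 34 (mod 45).
So g(2) = g(7) = 34 while 2 ≠ 7, so g is not injective, hence not bijective.
Since g is not bijective, we determine |image(g)|. Computing x^22 mod 45 for each x (by repeated squaring, reducing mod 45 at every step), the values g(0), g(1), …, g(44) are: 0, 1, 34, 9, 31, 40, 36, 34, 19, 36, 10, 16, 9, 4, 31, 0, 16, 19, 9, 1, 25, 36, 4, 4, 36, 25, 1, 9, 19, 16, 0, 31, 4, 9, 16, 10, 36, 19, 34, 36, 40, 31, 9, 34, 1.
The distinct values are {0, 1, 4, 9, 10, 16, 19, 25, 31, 34, 36, 40}; there are 12 of them.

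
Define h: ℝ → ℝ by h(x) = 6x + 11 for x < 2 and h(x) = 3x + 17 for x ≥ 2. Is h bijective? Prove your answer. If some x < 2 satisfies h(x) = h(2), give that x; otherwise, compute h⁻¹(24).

Both pieces are strictly increasing (slopes 6 and 3), so each is injective on its own interval.
The left piece maps (−∞, 2) onto (−∞, 23); the right piece maps [2, ∞) onto [23, ∞).
Since 23 = 23, the images partition ℝ: h is injective and surjective, hence bijective.
Because the two images are disjoint, no x < 2 has h(x) = h(2), so we compute h⁻¹(24): 24 lies in [23, ∞), so solve 3x + 17 = 24: x = (24 − 17)/3 = 7/3.

7/3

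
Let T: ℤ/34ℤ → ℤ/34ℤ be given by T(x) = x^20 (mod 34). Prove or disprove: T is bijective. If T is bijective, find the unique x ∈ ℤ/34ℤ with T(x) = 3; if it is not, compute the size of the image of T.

10

T(3): Repeated squaring mod 34: 3^1 ≡ 3, 3^2 ≡ 3² = 9, 3^4 ≡ 9² = 81 ≡ 13, 3^8 ≡ 13² = 169 ≡ 33, 3^16 ≡ 33² = 1089 ≡ 1. Since 20 = 16 + 4, 3^20 ≡ 1·13: 1·13 = 13. So 3^20 ≡ 13 (mod 34).
T(5): Repeated squaring mod 34: 5^1 ≡ 5, 5^2 ≡ 5² = 25, 5^4 ≡ 25² = 625 ≡ 13, 5^8 ≡ 13² = 169 ≡ 33, 5^16 ≡ 33² = 1089 ≡ 1. Since 20 = 16 + 4, 5^20 ≡ 1·13: 1·13 = 13. So 5^20 ≡ 13 (mod 34).
So T(3) = T(5) = 13 while 3 ≠ 5, therefore T is not injective, hence not bijective.
Since T is not bijective, we determine |image(T)|. Computing x^20 mod 34 for each x (by repeated squaring, reducing mod 34 at every step), the values T(0), T(1), …, T(33) are: 0, 1, 16, 13, 18, 13, 4, 21, 16, 33, 4, 21, 30, 1, 30, 33, 18, 17, 18, 33, 30, 1, 30, 21, 4, 33, 16, 21, 4, 13, 18, 13, 16, 1.
The distinct values are {0, 1, 4, 13, 16, 17, 18, 21, 30, 33}; there are 10 of them.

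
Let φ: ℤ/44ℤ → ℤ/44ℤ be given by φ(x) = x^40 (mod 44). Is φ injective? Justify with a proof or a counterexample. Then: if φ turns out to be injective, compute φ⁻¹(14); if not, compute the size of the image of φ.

φ(1) = 1^40 = 1.
φ(3): Repeated squaring mod 44: 3^1 ≡ 3, 3^2 ≡ 3² = 9, 3^4 ≡ 9² = 81 ≡ 37, 3^8 ≡ 37² = 1369 ≡ 5, 3^16 ≡ 5² = 25, 3^32 ≡ 25² = 625 ≡ 9. Since 40 = 32 + 8, 3^40 ≡ 9·5: 9·5 = 45 ≡ 1. So 3^40 ≡ 1 (mod 44).
So φ(1) = φ(3) = 1 while 1 ≠ 3, thus φ is not injective.
Since φ is not injective, we determine |image(φ)|. Computing x^40 mod 44 for each x (by repeated squaring, reducing mod 44 at every step), the values φ(0), φ(1), …, φ(43) are: 0, 1, 12, 1, 12, 1, 12, 1, 12, 1, 12, 33, 12, 1, 12, 1, 12, 1, 12, 1, 12, 1, 0, 1, 12, 1, 12, 1, 12, 1, 12, 1, 12, 33, 12, 1, 12, 1, 12, 1, 12, 1, 12, 1.
The distinct values are {0, 1, 12, 33}; there are 4 of them.

4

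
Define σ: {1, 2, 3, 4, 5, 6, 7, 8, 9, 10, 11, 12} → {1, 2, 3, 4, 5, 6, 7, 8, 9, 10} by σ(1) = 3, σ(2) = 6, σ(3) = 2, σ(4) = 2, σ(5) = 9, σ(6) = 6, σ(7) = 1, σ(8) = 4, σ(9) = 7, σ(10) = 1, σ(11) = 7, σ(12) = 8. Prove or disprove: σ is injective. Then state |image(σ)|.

8

σ(3) = 2 = σ(4) with 3 ≠ 4, so σ is not injective.
The image of σ is {1, 2, 3, 4, 6, 7, 8, 9}, which has 8 elements.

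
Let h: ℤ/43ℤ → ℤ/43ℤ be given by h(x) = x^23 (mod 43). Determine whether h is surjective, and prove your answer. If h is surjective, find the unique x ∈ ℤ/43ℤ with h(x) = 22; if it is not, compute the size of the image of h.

Since 43 is prime, the nonzero elements of ℤ/43ℤ form a cyclic group of order 42.
As gcd(23, 42) = 1, raising to the 23rd power is a bijection on this group: if a^23 ≡ b^23 then (ab^{−1})^23 = 1, and the only element of order dividing gcd(23, 42) = 1 is 1, so a = b.
With h(0) = 0 this makes h injective on all of ℤ/43ℤ, hence bijective (finite equal-size domain and codomain). In particular h is surjective.
Since h is surjective, we find the preimage of 22. The inverse of x ↦ x^23 on (ℤ/43ℤ)^× is x ↦ x^11, because 23·11 = 253 = 6·42 + 1 ≡ 1 (mod 42) and x^{42} = 1 for x ≠ 0 (Fermat). So h⁻¹(22) = 22^11 mod 43.
Repeated squaring mod 43: 22^1 ≡ 22, 22^2 ≡ 22² = 484 ≡ 11, 22^4 ≡ 11² = 121 ≡ 35, 22^8 ≡ 35² = 1225 ≡ 21. Since 11 = 8 + 2 + 1, 22^11 ≡ 21·11·22: 21·11 = 231 ≡ 16, then 16·22 = 352 ≡ 8. So 22^11 ≡ 8 (mod 43).
Hence h⁻¹(22) = 8.

8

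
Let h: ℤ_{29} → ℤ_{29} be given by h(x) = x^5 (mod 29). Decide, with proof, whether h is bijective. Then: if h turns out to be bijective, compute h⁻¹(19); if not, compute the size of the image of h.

14

Since 29 is prime, the nonzero elements of ℤ_{29} form a cyclic group of order 28.
As gcd(5, 28) = 1, raising to the 5th power is a bijection on this group: if a^5 ≡ b^5 then (ab^{−1})^5 = 1, and the only element of order dividing gcd(5, 28) = 1 is 1, so a = b.
With h(0) = 0 this makes h injective on all of ℤ_{29}, hence bijective (finite equal-size domain and codomain). In particular h is bijective.
Since h is bijective, we find the preimage of 19. The inverse of x ↦ x^5 on (ℤ_{29})^× is x ↦ x^17, because 5·17 = 85 = 3·28 + 1 ≡ 1 (mod 28) and x^{28} = 1 for x ≠ 0 (Fermat). So h⁻¹(19) = 19^17 mod 29.
Repeated squaring mod 29: 19^1 ≡ 19, 19^2 ≡ 19² = 361 ≡ 13, 19^4 ≡ 13² = 169 ≡ 24, 19^8 ≡ 24² = 576 ≡ 25, 19^16 ≡ 25² = 625 ≡ 16. Since 17 = 16 + 1, 19^17 ≡ 16·19: 16·19 = 304 ≡ 14. So 19^17 ≡ 14 (mod 29).
Hence h⁻¹(19) = 14.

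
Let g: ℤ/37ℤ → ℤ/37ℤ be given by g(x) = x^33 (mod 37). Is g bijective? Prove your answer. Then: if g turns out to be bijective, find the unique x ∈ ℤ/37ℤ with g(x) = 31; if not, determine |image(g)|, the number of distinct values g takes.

13

g(3): Repeated squaring mod 37: 3^1 ≡ 3, 3^2 ≡ 3² = 9, 3^4 ≡ 9² = 81 ≡ 7, 3^8 ≡ 7² = 49 ≡ 12, 3^16 ≡ 12² = 144 ≡ 33, 3^32 ≡ 33² = 1089 ≡ 16. Since 33 = 32 + 1, 3^33 ≡ 16·3: 16·3 = 48 ≡ 11. So 3^33 ≡ 11 (mod 37).
g(4): Repeated squaring mod 37: 4^1 ≡ 4, 4^2 ≡ 4² = 16, 4^4 ≡ 16² = 256 ≡ 34, 4^8 ≡ 34² = 1156 ≡ 9, 4^16 ≡ 9² = 81 ≡ 7, 4^32 ≡ 7² = 49 ≡ 12. Since 33 = 32 + 1, 4^33 ≡ 12·4: 12·4 = 48 ≡ 11. So 4^33 ≡ 11 (mod 37).
So g(3) = g(4) = 11 while 3 ≠ 4, thus g is not injective, hence not bijective.
Since g is not bijective, we determine |image(g)|. Computing x^33 mod 37 for each x (by repeated squaring, reducing mod 37 at every step), the values g(0), g(1), …, g(36) are: 0, 1, 14, 11, 11, 8, 6, 26, 6, 10, 1, 36, 10, 8, 31, 14, 10, 23, 29, 8, 14, 27, 23, 6, 29, 27, 1, 36, 27, 31, 11, 31, 29, 26, 26, 23, 36.
The distinct values are {0, 1, 6, 8, 10, 11, 14, 23, 26, 27, 29, 31, 36}; there are 13 of them.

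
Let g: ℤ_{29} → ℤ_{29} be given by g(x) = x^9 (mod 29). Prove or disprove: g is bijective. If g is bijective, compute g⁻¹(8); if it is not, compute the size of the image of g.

Since 29 is prime, the nonzero elements of ℤ_{29} form a cyclic group of order 28.
As gcd(9, 28) = 1, raising to the 9th power is a bijection on this group: if s^9 ≡ t^9 then (st^{−1})^9 = 1, and the only element of order dividing gcd(9, 28) = 1 is 1, so s = t.
With g(0) = 0 this makes g injective on all of ℤ_{29}, hence bijective (finite equal-size domain and codomain). In particular g is bijective.
Since g is bijective, we find the preimage of 8. The inverse of x ↦ x^9 on (ℤ_{29})^× is x ↦ x^25, because 9·25 = 225 = 8·28 + 1 ≡ 1 (mod 28) and x^{28} = 1 for x ≠ 0 (Fermat). So g⁻¹(8) = 8^25 mod 29.
Repeated squaring mod 29: 8^1 ≡ 8, 8^2 ≡ 8² = 64 ≡ 6, 8^4 ≡ 6² = 36 ≡ 7, 8^8 ≡ 7² = 49 ≡ 20, 8^16 ≡ 20² = 400 ≡ 23. Since 25 = 16 + 8 + 1, 8^25 ≡ 23·20·8: 23·20 = 460 ≡ 25, then 25·8 = 200 ≡ 26. So 8^25 ≡ 26 (mod 29).
Hence g⁻¹(8) = 26.

26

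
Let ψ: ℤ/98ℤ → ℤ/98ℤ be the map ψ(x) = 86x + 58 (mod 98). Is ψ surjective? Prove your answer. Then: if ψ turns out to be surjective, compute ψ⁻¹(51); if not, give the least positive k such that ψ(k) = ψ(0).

49

Since gcd(86, 98) = 2, we have 86x ≡ 0 (mod 2) for all x, so ψ(x) ≡ 0 (mod 2).
But 1 ≢ 0 (mod 2), so 1 ∈ ℤ/98ℤ has no preimage. Hence ψ is not surjective.
Since ψ is not surjective, we find the least positive k with ψ(k) = ψ(0): this means 86k ≡ 0 (mod 98), i.e. 98 ∣ 86k. Since gcd(86, 98) = 2, dividing through by 2 this holds exactly when 49 ∣ 43k, and as gcd(43, 49) = 1, exactly when 49 ∣ k.
The smallest positive such k is 49.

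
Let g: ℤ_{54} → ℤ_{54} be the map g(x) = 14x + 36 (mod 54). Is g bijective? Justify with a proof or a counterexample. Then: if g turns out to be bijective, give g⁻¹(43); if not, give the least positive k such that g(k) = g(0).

27

We have gcd(14, 54) = 2 > 1. Taking s = 0 and t = 27: g(0) = 36 and g(27) = 14·27 + 36 = 414 ≡ 36 (mod 54).
So g(0) = g(27) while 0 ≠ 27, so g is not injective, hence not bijective.
Since g is not bijective, we find the least positive k with g(k) = g(0): this means 14k ≡ 0 (mod 54), i.e. 54 ∣ 14k. Since gcd(14, 54) = 2, dividing through by 2 this holds exactly when 27 ∣ 7k, and as gcd(7, 27) = 1, exactly when 27 ∣ k.
The smallest positive such k is 27.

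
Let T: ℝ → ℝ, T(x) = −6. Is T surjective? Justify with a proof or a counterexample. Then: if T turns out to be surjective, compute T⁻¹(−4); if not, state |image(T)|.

1

T(x) = −6 for all x, so −5 has no preimage and T is not surjective.
Since T is not surjective, we state |image(T)|: the image of T is {−6}, which has 1 element.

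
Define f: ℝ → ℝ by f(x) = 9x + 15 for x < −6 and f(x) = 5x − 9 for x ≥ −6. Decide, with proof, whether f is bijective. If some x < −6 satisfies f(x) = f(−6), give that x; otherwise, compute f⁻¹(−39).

-6

Both pieces are strictly increasing (slopes 9 and 5), so each is injective on its own interval.
The left piece maps (−∞, −6) onto (−∞, −39); the right piece maps [−6, ∞) onto [−39, ∞).
Since −39 = −39, the images partition ℝ: f is injective and surjective, hence bijective.
Because the two images are disjoint, no x < −6 has f(x) = f(−6), so we compute f⁻¹(−39): −39 lies in [−39, ∞), so solve 5x − 9 = −39: x = (−39 + 9)/5 = −6.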